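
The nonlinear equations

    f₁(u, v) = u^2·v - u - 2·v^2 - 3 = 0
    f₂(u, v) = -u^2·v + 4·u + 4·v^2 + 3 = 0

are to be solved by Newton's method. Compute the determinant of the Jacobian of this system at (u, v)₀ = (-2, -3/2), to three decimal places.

-60.000

J = [[2·u·v - 1, u^2 - 4·v], [-2·u·v + 4, -u^2 + 8·v]].
At the point, J = [[5.000, 10.000], [-2.000, -16.000]].
det J = -60.000.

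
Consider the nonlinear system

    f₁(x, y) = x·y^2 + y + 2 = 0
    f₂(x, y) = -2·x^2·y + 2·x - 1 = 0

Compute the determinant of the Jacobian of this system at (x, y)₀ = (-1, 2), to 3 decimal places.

22.000

J = [[y^2, 2·x·y + 1], [-4·x·y + 2, -2·x^2]].
At the point, J = [[4.000, -3.000], [10.000, -2.000]].
det J = 22.000.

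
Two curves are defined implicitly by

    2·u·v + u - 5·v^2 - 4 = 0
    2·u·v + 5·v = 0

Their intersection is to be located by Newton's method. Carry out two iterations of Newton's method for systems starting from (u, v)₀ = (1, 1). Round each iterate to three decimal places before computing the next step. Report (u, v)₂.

(3.365, -0.095)

At (1, 1): F = (-6.000, 7.000).
Jacobian J = [[2·v + 1, 2·u - 10·v], [2·v, 2·u + 5]].
At the point, J = [[3.000, -8.000], [2.000, 7.000]] (det J = 37.000).
Solving J·Δ = −F gives Δ = (-0.378, -0.892).
Then the next iterate is (u, v)₁ = (0.622, 0.108).
Round to (0.622, 0.108) and repeat: F = (-3.30197, 0.67435), J = [[1.216, 0.164], [0.216, 6.244]].
Δ = (2.743, -0.203), so (u, v)₂ = (3.365, -0.095).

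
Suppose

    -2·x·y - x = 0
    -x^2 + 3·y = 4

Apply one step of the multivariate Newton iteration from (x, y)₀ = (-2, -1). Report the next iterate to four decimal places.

At (-2, -1): F = (-2.0000, -11.0000).
Jacobian J = [[-2·y - 1, -2·x], [-2·x, 3]].
At the point, J = [[1.0000, 4.0000], [4.0000, 3.0000]] (det J = -13.0000).
Solving J·Δ = −F gives Δ = (2.9231, -0.2308).
Then the next iterate is (x, y)₁ = (0.9231, -1.2308).

(0.9231, -1.2308)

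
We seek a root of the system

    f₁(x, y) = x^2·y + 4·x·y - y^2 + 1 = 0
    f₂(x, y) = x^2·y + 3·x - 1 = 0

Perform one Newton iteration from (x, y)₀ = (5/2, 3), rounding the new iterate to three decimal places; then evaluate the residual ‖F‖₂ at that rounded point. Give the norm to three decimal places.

At (5/2, 3): F = (40.750, 25.250).
Jacobian J = [[2·x·y + 4·y, x^2 + 4·x - 2·y], [2·x·y + 3, x^2]].
At the point, J = [[27.000, 10.250], [18.000, 6.250]] (det J = -15.750).
Solving J·Δ = −F gives Δ = (-0.262, -3.286).
Then the next iterate is (x, y)₁ = (2.238, -0.286).
Re-evaluating at (2.238, -0.286): F = (-3.07454, 4.28153), so ‖F‖₂ = 5.271.

5.271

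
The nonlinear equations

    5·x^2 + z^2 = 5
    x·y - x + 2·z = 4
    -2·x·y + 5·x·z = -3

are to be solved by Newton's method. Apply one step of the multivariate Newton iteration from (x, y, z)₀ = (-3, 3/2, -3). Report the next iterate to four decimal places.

At (-3, 3/2, -3): F = (49.0000, -11.5000, 57.0000).
Jacobian J = [[10·x, 0, 2·z], [y - 1, x, 2], [-2·y + 5·z, -2·x, 5·x]].
At the point, J = [[-30.0000, 0.0000, -6.0000], [0.5000, -3.0000, 2.0000], [-18.0000, 6.0000, -15.0000]] (det J = -684.0000).
Solving J·Δ = −F gives Δ = (1.4693, -3.0417, 0.8202).
Then the next iterate is (x, y, z)₁ = (-1.5307, -1.5417, -2.1798).

(-1.5307, -1.5417, -2.1798)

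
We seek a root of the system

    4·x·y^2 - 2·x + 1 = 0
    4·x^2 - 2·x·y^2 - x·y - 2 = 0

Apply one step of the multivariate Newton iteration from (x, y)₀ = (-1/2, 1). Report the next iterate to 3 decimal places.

(-0.413, 1.043)

At (-1/2, 1): F = (0.000, 0.500).
Jacobian J = [[4·y^2 - 2, 8·x·y], [8·x - 2·y^2 - y, -4·x·y - x]].
At the point, J = [[2.000, -4.000], [-7.000, 2.500]] (det J = -23.000).
Solving J·Δ = −F gives Δ = (0.087, 0.043).
Then the next iterate is (x, y)₁ = (-0.413, 1.043).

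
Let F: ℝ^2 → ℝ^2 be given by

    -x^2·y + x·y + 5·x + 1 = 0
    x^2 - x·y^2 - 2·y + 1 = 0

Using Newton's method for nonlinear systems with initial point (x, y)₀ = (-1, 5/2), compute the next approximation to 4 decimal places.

(-0.0238, 4.1012)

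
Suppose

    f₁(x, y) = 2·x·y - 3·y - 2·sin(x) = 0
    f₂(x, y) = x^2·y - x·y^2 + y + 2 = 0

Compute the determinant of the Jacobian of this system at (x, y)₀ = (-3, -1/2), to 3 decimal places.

31.610

J = [[2·y - 2·cos(x), 2·x - 3], [2·x·y - y^2, x^2 - 2·x·y + 1]].
At the point, J = [[0.97998, -9.000], [2.750, 7.000]].
det J = 31.610.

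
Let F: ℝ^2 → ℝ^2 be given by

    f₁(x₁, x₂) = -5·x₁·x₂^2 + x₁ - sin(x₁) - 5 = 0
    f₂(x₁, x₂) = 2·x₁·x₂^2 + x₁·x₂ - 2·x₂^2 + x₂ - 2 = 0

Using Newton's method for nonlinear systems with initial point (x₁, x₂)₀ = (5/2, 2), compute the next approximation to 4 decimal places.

(2.3762, 0.9831)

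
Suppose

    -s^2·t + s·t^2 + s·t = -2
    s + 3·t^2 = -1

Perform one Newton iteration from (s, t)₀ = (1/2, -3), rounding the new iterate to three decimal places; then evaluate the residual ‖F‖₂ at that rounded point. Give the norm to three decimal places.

At (1/2, -3): F = (5.750, 28.500).
Jacobian J = [[-2·s·t + t^2 + t, -s^2 + 2·s·t + s], [1, 6·t]].
At the point, J = [[9.000, -2.750], [1.000, -18.000]] (det J = -159.250).
Solving J·Δ = −F gives Δ = (-0.158, 1.575).
Then the next iterate is (s, t)₁ = (0.342, -1.425).
Re-evaluating at (0.342, -1.425): F = (2.37380, 7.43388), so ‖F‖₂ = 7.804.

7.804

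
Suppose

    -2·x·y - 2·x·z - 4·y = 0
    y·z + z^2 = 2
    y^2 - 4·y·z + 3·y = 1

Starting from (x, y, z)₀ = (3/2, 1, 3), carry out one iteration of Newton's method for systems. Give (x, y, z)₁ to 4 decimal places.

At (3/2, 1, 3): F = (-16.0000, 10.0000, -9.0000).
Jacobian J = [[-2·y - 2·z, -2·x - 4, -2·x], [0, z, y + 2·z], [0, 2·y - 4·z + 3, -4·y]].
At the point, J = [[-8.0000, -7.0000, -3.0000], [0.0000, 3.0000, 7.0000], [0.0000, -7.0000, -4.0000]] (det J = -296.0000).
Solving J·Δ = −F gives Δ = (-1.0203, -0.6216, -1.1622).
Then the next iterate is (x, y, z)₁ = (0.4797, 0.3784, 1.8378).

(0.4797, 0.3784, 1.8378)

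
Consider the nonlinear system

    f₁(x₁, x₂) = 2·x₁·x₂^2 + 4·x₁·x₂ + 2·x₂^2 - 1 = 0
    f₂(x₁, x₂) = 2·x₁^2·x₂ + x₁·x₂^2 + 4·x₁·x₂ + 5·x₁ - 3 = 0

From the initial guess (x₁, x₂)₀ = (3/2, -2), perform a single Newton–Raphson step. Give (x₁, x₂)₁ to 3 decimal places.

(0.750, -1.500)

At (3/2, -2): F = (7.000, -10.500).
Jacobian J = [[2·x₂^2 + 4·x₂, 4·x₁·x₂ + 4·x₁ + 4·x₂], [4·x₁·x₂ + x₂^2 + 4·x₂ + 5, 2·x₁^2 + 2·x₁·x₂ + 4·x₁]].
At the point, J = [[0.000, -14.000], [-11.000, 4.500]] (det J = -154.000).
Solving J·Δ = −F gives Δ = (-0.750, 0.500).
Then the next iterate is (x₁, x₂)₁ = (0.750, -1.500).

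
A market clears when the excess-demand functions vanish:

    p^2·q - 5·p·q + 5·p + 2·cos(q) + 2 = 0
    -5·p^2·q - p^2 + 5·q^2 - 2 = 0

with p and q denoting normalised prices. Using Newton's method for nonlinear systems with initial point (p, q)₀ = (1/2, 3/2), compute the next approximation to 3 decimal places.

At (1/2, 3/2): F = (1.26647, 7.125).
Jacobian J = [[2·p·q - 5·q + 5, p^2 - 5·p - 2·sin(q)], [-10·p·q - 2·p, -5·p^2 + 10·q]].
At the point, J = [[-1.000, -4.24499], [-8.500, 13.750]] (det J = -49.83241).
Solving J·Δ = −F gives Δ = (0.956, 0.073).
Then the next iterate is (p, q)₁ = (1.456, 1.573).

(1.456, 1.573)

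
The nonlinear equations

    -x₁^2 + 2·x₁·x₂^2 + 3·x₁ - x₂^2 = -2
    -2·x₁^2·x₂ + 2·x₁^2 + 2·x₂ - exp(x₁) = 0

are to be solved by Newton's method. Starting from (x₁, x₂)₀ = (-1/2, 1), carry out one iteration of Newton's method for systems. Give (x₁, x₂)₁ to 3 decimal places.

At (-1/2, 1): F = (-1.750, 1.39347).
Jacobian J = [[-2·x₁ + 2·x₂^2 + 3, 4·x₁·x₂ - 2·x₂], [-4·x₁·x₂ + 4·x₁ - exp(x₁), -2·x₁^2 + 2]].
At the point, J = [[6.000, -4.000], [-0.60653, 1.500]] (det J = 6.57388).
Solving J·Δ = −F gives Δ = (-0.449, -1.110).
Then the next iterate is (x₁, x₂)₁ = (-0.949, -0.110).

(-0.949, -0.110)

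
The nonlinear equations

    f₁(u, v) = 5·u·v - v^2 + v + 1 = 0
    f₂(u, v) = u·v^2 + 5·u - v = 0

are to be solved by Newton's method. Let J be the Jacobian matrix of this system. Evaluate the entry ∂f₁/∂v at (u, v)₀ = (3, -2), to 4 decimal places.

20.0000

∂f₁/∂v = 5·u - 2·v + 1.
At (3, -2) this is 20.0000.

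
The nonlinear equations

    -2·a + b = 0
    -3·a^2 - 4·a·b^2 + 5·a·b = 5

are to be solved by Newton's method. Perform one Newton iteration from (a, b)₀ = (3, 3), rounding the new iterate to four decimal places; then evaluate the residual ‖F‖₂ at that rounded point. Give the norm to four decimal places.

25.9768

At (3, 3): F = (-3.0000, -95.0000).
Jacobian J = [[-2, 1], [-6·a - 4·b^2 + 5·b, -8·a·b + 5·a]].
At the point, J = [[-2.0000, 1.0000], [-39.0000, -57.0000]] (det J = 153.0000).
Solving J·Δ = −F gives Δ = (-1.7386, -0.4771).
Then the next iterate is (a, b)₁ = (1.2614, 2.5229).
Re-evaluating at (1.2614, 2.5229): F = (0.0001, -25.976827), so ‖F‖₂ = 25.9768.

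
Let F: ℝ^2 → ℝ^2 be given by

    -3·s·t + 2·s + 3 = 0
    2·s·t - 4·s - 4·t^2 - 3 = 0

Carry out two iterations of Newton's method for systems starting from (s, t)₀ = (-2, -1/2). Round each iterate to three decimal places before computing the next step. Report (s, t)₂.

(-0.824, -0.547)

At (-2, -1/2): F = (-4.000, 6.000).
Jacobian J = [[-3·t + 2, -3·s], [2·t - 4, 2·s - 8·t]].
At the point, J = [[3.500, 6.000], [-5.000, 0.000]] (det J = 30.000).
Solving J·Δ = −F gives Δ = (1.200, -0.033).
Then the next iterate is (s, t)₁ = (-0.800, -0.533).
Round to (-0.800, -0.533) and repeat: F = (0.12080, -0.08356), J = [[3.599, 2.400], [-5.066, 2.664]].
Δ = (-0.024, -0.014), so (s, t)₂ = (-0.824, -0.547).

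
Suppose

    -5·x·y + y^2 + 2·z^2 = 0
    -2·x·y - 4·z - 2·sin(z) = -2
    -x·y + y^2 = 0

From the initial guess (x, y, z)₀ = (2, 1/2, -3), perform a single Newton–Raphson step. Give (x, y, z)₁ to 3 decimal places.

(-15.963, 8.732, -4.327)

At (2, 1/2, -3): F = (13.250, 12.28224, -0.750).
Jacobian J = [[-5·y, -5·x + 2·y, 4·z], [-2·y, -2·x, -2·cos(z) - 4], [-y, -x + 2·y, 0]].
At the point, J = [[-2.500, -9.000, -12.000], [-1.000, -4.000, -2.02002], [-0.500, -1.000, 0.000]] (det J = 7.95997).
Solving J·Δ = −F gives Δ = (-17.963, 8.232, -1.327).
Then the next iterate is (x, y, z)₁ = (-15.963, 8.732, -4.327).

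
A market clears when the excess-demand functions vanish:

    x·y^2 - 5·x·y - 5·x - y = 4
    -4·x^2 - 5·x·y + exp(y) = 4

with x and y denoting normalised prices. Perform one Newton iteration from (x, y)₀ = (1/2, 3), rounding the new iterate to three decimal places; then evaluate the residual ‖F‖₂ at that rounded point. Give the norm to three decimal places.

At (1/2, 3): F = (-12.500, 7.58554).
Jacobian J = [[y^2 - 5·y - 5, 2·x·y - 5·x - 1], [-8·x - 5·y, -5·x + exp(y)]].
At the point, J = [[-11.000, -0.500], [-19.000, 17.58554]] (det J = -202.94091).
Solving J·Δ = −F gives Δ = (-1.064, -1.581).
Then the next iterate is (x, y)₁ = (-0.564, 1.419).
Re-evaluating at (-0.564, 1.419): F = (0.26693, 2.86218), so ‖F‖₂ = 2.875.

2.875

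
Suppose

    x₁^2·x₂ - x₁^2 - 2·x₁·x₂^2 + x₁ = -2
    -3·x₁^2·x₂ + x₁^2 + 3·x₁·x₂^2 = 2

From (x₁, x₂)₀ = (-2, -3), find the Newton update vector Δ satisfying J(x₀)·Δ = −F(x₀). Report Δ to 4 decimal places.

At (-2, -3): F = (20.0000, -16.0000).
Jacobian J = [[2·x₁·x₂ - 2·x₁ - 2·x₂^2 + 1, x₁^2 - 4·x₁·x₂], [-6·x₁·x₂ + 2·x₁ + 3·x₂^2, -3·x₁^2 + 6·x₁·x₂]].
At the point, J = [[-1.0000, -20.0000], [-13.0000, 24.0000]] (det J = -284.0000).
Solving J·Δ = −F gives Δ = (0.5634, 0.9718).

(0.5634, 0.9718)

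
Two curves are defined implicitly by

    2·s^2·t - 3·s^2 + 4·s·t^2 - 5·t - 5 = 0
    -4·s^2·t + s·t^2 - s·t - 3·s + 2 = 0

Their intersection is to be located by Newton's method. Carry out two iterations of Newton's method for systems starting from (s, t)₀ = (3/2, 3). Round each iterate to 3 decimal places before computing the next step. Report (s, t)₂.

(0.596, 2.693)

At (3/2, 3): F = (40.750, -20.500).
Jacobian J = [[4·s·t - 6·s + 4·t^2, 2·s^2 + 8·s·t - 5], [-8·s·t + t^2 - t - 3, -4·s^2 + 2·s·t - s]].
At the point, J = [[45.000, 35.500], [-33.000, -1.500]] (det J = 1104.000).
Solving J·Δ = −F gives Δ = (-0.604, -0.382).
Then the next iterate is (s, t)₁ = (0.896, 2.618).
Round to (0.896, 2.618) and repeat: F = (8.26956, -5.29970), J = [[31.42261, 15.37146], [-17.52990, 0.58419]].
Δ = (-0.300, 0.075), so (s, t)₂ = (0.596, 2.693).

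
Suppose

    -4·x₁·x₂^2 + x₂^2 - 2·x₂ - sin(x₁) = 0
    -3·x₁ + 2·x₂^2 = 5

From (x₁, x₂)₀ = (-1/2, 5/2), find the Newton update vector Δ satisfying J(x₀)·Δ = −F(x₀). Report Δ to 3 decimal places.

At (-1/2, 5/2): F = (14.22943, 9.000).
Jacobian J = [[-4·x₂^2 - cos(x₁), -8·x₁·x₂ + 2·x₂ - 2], [-3, 4·x₂]].
At the point, J = [[-25.87758, 13.000], [-3.000, 10.000]] (det J = -219.77583).
Solving J·Δ = −F gives Δ = (0.115, -0.865).

(0.115, -0.865)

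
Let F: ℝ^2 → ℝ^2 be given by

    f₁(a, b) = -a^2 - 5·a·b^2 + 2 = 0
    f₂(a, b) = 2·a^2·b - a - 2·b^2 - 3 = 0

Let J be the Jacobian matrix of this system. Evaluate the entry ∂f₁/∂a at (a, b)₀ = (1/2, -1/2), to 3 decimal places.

∂f₁/∂a = -2·a - 5·b^2.
At (1/2, -1/2) this is -2.250.

-2.250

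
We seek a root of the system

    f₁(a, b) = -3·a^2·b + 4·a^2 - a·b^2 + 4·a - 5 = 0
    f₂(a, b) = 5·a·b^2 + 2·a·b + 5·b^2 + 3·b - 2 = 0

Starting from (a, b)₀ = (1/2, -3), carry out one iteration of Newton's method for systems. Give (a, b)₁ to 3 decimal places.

(0.630, -1.572)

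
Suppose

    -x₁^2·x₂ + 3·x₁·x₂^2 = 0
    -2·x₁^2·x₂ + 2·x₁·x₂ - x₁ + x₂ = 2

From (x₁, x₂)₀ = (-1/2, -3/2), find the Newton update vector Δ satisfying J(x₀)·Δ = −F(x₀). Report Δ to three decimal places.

(-0.173, 0.919)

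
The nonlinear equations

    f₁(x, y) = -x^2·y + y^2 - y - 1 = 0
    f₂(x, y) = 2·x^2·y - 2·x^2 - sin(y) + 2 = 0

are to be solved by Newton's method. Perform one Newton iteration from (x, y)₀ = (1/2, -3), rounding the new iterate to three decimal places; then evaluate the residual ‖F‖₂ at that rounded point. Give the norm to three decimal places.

2.661

At (1/2, -3): F = (11.750, 0.14112).
Jacobian J = [[-2·x·y, -x^2 + 2·y - 1], [4·x·y - 4·x, 2·x^2 - cos(y)]].
At the point, J = [[3.000, -7.250], [-8.000, 1.48999]] (det J = -53.53002).
Solving J·Δ = −F gives Δ = (0.346, 1.764).
Then the next iterate is (x, y)₁ = (0.846, -1.236).
Re-evaluating at (0.846, -1.236): F = (2.64832, -0.25620), so ‖F‖₂ = 2.661.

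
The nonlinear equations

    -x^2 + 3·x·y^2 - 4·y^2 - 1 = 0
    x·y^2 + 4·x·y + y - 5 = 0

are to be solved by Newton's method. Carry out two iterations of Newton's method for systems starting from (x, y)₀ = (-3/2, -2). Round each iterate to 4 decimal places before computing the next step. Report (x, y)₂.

(-3.0552, 0.3083)

At (-3/2, -2): F = (-37.2500, -1.0000).
Jacobian J = [[-2·x + 3·y^2, 6·x·y - 8·y], [y^2 + 4·y, 2·x·y + 4·x + 1]].
At the point, J = [[15.0000, 34.0000], [-4.0000, 1.0000]] (det J = 151.0000).
Solving J·Δ = −F gives Δ = (0.0215, 1.0861).
Then the next iterate is (x, y)₁ = (-1.4785, -0.9139).
Round to (-1.4785, -0.9139) and repeat: F = (-10.231403, -1.743958), J = [[5.462640, 15.418407], [-2.820387, -2.211598]].
Δ = (-1.5767, 1.2222), so (x, y)₂ = (-3.0552, 0.3083).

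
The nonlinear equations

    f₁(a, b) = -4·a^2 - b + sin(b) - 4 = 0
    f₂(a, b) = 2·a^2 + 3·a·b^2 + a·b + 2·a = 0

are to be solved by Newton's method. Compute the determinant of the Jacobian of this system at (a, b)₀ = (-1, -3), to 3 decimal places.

179.780

J = [[-8·a, cos(b) - 1], [4·a + 3·b^2 + b + 2, 6·a·b + a]].
At the point, J = [[8.000, -1.98999], [22.000, 17.000]].
det J = 179.780.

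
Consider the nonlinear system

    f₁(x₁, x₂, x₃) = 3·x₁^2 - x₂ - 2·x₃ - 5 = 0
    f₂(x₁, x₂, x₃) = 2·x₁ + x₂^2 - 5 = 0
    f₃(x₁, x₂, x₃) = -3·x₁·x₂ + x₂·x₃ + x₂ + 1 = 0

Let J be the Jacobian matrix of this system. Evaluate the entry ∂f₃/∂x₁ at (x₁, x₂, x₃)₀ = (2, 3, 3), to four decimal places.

-9.0000

∂f₃/∂x₁ = -3·x₂.
At (2, 3, 3) this is -9.0000.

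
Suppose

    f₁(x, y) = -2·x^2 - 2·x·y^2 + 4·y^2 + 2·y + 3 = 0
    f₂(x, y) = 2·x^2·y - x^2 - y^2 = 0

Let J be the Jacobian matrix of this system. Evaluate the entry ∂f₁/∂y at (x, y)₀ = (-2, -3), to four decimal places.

∂f₁/∂y = -4·x·y + 8·y + 2.
At (-2, -3) this is -46.0000.

-46.0000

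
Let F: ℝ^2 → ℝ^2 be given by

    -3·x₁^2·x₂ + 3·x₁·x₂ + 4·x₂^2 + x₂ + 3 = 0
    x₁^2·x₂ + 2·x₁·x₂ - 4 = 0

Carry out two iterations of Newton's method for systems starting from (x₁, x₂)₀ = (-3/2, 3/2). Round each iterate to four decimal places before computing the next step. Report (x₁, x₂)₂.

(-0.6350, -3.4842)

At (-3/2, 3/2): F = (-3.3750, -5.1250).
Jacobian J = [[-6·x₁·x₂ + 3·x₂, -3·x₁^2 + 3·x₁ + 8·x₂ + 1], [2·x₁·x₂ + 2·x₂, x₁^2 + 2·x₁]].
At the point, J = [[18.0000, 1.7500], [-1.5000, -0.7500]] (det J = -10.8750).
Solving J·Δ = −F gives Δ = (1.0575, -8.9483).
Then the next iterate is (x₁, x₂)₁ = (-0.4425, -7.4483).
Round to (-0.4425, -7.4483) and repeat: F = (231.723281, 1.133322), J = [[-42.120137, -60.501319], [-8.304854, -0.689194]].
Δ = (-0.1925, 3.9641), so (x₁, x₂)₂ = (-0.6350, -3.4842).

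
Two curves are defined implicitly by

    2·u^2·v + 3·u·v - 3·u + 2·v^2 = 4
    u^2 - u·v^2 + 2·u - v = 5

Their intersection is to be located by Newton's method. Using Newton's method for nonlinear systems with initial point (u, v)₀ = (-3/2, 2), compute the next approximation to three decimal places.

At (-3/2, 2): F = (8.500, -1.750).
Jacobian J = [[4·u·v + 3·v - 3, 2·u^2 + 3·u + 4·v], [2·u - v^2 + 2, -2·u·v - 1]].
At the point, J = [[-9.000, 8.000], [-5.000, 5.000]] (det J = -5.000).
Solving J·Δ = −F gives Δ = (11.300, 11.650).
Then the next iterate is (u, v)₁ = (9.800, 13.650).

(9.800, 13.650)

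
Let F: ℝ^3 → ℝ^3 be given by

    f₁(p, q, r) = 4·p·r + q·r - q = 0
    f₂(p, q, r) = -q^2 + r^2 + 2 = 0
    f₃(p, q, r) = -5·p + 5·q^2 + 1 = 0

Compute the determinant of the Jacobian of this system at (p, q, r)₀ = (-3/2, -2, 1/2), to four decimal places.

-117.5000

J = [[4·r, r - 1, 4·p + q], [0, -2·q, 2·r], [-5, 10·q, 0]].
At the point, J = [[2.0000, -0.5000, -8.0000], [0.0000, 4.0000, 1.0000], [-5.0000, -20.0000, 0.0000]].
det J = -117.5000.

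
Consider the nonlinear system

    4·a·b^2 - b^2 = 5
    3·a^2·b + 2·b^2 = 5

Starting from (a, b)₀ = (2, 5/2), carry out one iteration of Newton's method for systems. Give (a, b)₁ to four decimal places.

At (2, 5/2): F = (38.7500, 37.5000).
Jacobian J = [[4·b^2, 8·a·b - 2·b], [6·a·b, 3·a^2 + 4·b]].
At the point, J = [[25.0000, 35.0000], [30.0000, 22.0000]] (det J = -500.0000).
Solving J·Δ = −F gives Δ = (-0.9200, -0.4500).
Then the next iterate is (a, b)₁ = (1.0800, 2.0500).

(1.0800, 2.0500)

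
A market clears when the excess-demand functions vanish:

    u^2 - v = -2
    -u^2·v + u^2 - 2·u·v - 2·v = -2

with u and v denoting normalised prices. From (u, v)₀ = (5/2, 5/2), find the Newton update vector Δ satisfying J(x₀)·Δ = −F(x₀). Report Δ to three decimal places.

(-1.283, -0.667)

At (5/2, 5/2): F = (5.750, -24.875).
Jacobian J = [[2·u, -1], [-2·u·v + 2·u - 2·v, -u^2 - 2·u - 2]].
At the point, J = [[5.000, -1.000], [-12.500, -13.250]] (det J = -78.750).
Solving J·Δ = −F gives Δ = (-1.283, -0.667).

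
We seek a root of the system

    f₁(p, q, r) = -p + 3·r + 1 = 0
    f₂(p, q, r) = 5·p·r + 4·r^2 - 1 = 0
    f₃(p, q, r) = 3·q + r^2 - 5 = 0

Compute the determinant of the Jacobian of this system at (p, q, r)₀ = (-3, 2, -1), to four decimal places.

J = [[-1, 0, 3], [5·r, 0, 5·p + 8·r], [0, 3, 2·r]].
At the point, J = [[-1.0000, 0.0000, 3.0000], [-5.0000, 0.0000, -23.0000], [0.0000, 3.0000, -2.0000]].
det J = -114.0000.

-114.0000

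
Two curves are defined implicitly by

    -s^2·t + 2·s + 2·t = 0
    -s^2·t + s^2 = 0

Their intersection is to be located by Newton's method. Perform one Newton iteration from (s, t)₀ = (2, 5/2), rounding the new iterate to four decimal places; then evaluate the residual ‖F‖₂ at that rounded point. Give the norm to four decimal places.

4.7757

At (2, 5/2): F = (-1.0000, -6.0000).
Jacobian J = [[-2·s·t + 2, -s^2 + 2], [-2·s·t + 2·s, -s^2]].
At the point, J = [[-8.0000, -2.0000], [-6.0000, -4.0000]] (det J = 20.0000).
Solving J·Δ = −F gives Δ = (0.4000, -2.1000).
Then the next iterate is (s, t)₁ = (2.4000, 0.4000).
Re-evaluating at (2.4000, 0.4000): F = (3.2960, 3.4560), so ‖F‖₂ = 4.7757.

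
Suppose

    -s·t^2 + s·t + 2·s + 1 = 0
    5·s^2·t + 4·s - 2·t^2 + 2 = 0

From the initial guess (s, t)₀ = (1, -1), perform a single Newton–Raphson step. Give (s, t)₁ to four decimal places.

At (1, -1): F = (1.0000, -1.0000).
Jacobian J = [[-t^2 + t + 2, -2·s·t + s], [10·s·t + 4, 5·s^2 - 4·t]].
At the point, J = [[0.0000, 3.0000], [-6.0000, 9.0000]] (det J = 18.0000).
Solving J·Δ = −F gives Δ = (-0.6667, -0.3333).
Then the next iterate is (s, t)₁ = (0.3333, -1.3333).

(0.3333, -1.3333)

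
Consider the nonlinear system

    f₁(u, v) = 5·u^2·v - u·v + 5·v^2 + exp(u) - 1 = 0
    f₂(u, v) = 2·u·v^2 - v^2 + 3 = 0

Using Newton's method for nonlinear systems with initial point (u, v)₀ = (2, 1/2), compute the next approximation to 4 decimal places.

(2.9276, -0.9046)

At (2, 1/2): F = (16.639056, 3.7500).
Jacobian J = [[10·u·v - v + exp(u), 5·u^2 - u + 10·v], [2·v^2, 4·u·v - 2·v]].
At the point, J = [[16.889056, 23.0000], [0.5000, 3.0000]] (det J = 39.167168).
Solving J·Δ = −F gives Δ = (0.9276, -1.4046).
Then the next iterate is (u, v)₁ = (2.9276, -0.9046).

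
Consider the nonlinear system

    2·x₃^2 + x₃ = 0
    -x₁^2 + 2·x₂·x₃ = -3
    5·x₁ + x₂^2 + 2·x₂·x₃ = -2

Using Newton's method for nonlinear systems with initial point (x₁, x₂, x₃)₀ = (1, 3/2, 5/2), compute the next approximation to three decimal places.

At (1, 3/2, 5/2): F = (15.000, 9.500, 16.750).
Jacobian J = [[0, 0, 4·x₃ + 1], [-2·x₁, 2·x₃, 2·x₂], [5, 2·x₂ + 2·x₃, 2·x₂]].
At the point, J = [[0.000, 0.000, 11.000], [-2.000, 5.000, 3.000], [5.000, 8.000, 3.000]] (det J = -451.000).
Solving J·Δ = −F gives Δ = (-0.488, -1.277, -1.364).
Then the next iterate is (x₁, x₂, x₃)₁ = (0.512, 0.223, 1.136).

(0.512, 0.223, 1.136)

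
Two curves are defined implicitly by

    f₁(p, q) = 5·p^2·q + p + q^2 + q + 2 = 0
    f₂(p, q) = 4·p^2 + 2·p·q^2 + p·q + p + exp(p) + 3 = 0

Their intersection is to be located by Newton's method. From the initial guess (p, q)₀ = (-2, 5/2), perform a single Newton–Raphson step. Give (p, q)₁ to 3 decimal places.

(-1.108, 1.921)

At (-2, 5/2): F = (58.750, -12.86466).
Jacobian J = [[10·p·q + 1, 5·p^2 + 2·q + 1], [8·p + 2·q^2 + q + exp(p) + 1, 4·p·q + p]].
At the point, J = [[-49.000, 26.000], [0.13534, -22.000]] (det J = 1074.48128).
Solving J·Δ = −F gives Δ = (0.892, -0.579).
Then the next iterate is (p, q)₁ = (-1.108, 1.921).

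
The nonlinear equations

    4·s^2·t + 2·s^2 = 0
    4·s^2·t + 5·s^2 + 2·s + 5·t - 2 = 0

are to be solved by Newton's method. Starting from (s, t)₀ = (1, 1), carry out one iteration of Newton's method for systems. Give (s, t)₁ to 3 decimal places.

(1.071, -0.714)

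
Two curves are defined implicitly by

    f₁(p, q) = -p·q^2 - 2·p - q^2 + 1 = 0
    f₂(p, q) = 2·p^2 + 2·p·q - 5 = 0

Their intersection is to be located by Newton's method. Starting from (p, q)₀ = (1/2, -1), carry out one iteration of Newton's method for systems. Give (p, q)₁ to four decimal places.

At (1/2, -1): F = (-1.5000, -5.5000).
Jacobian J = [[-q^2 - 2, -2·p·q - 2·q], [4·p + 2·q, 2·p]].
At the point, J = [[-3.0000, 3.0000], [0.0000, 1.0000]] (det J = -3.0000).
Solving J·Δ = −F gives Δ = (5.0000, 5.5000).
Then the next iterate is (p, q)₁ = (5.5000, 4.5000).

(5.5000, 4.5000)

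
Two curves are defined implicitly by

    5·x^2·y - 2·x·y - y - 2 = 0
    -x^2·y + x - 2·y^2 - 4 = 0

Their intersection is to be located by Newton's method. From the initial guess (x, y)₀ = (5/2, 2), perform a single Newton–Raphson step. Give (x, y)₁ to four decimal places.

(2.1833, 0.6562)

At (5/2, 2): F = (48.5000, -22.0000).
Jacobian J = [[10·x·y - 2·y, 5·x^2 - 2·x - 1], [-2·x·y + 1, -x^2 - 4·y]].
At the point, J = [[46.0000, 25.2500], [-9.0000, -14.2500]] (det J = -428.2500).
Solving J·Δ = −F gives Δ = (-0.3167, -1.3438).
Then the next iterate is (x, y)₁ = (2.1833, 0.6562).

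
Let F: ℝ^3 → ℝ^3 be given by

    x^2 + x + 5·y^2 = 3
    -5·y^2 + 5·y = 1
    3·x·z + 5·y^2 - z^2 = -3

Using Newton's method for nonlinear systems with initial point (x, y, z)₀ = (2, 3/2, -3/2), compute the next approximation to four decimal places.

(0.5750, 1.0250, -1.7542)

At (2, 3/2, -3/2): F = (14.2500, -4.7500, 3.0000).
Jacobian J = [[2·x + 1, 10·y, 0], [0, -10·y + 5, 0], [3·z, 10·y, 3·x - 2·z]].
At the point, J = [[5.0000, 15.0000, 0.0000], [0.0000, -10.0000, 0.0000], [-4.5000, 15.0000, 9.0000]] (det J = -450.0000).
Solving J·Δ = −F gives Δ = (-1.4250, -0.4750, -0.2542).
Then the next iterate is (x, y, z)₁ = (0.5750, 1.0250, -1.7542).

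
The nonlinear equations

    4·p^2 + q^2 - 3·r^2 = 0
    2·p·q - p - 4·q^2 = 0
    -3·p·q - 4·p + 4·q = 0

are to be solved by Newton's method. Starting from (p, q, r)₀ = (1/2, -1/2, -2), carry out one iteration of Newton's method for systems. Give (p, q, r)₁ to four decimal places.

(-1.0000, -0.7000, -0.6208)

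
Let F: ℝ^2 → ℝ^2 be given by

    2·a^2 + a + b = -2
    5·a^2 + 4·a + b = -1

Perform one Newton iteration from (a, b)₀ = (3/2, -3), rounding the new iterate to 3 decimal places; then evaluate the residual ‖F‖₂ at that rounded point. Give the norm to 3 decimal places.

At (3/2, -3): F = (5.000, 15.250).
Jacobian J = [[4·a + 1, 1], [10·a + 4, 1]].
At the point, J = [[7.000, 1.000], [19.000, 1.000]] (det J = -12.000).
Solving J·Δ = −F gives Δ = (-0.854, 0.979).
Then the next iterate is (a, b)₁ = (0.646, -2.021).
Re-evaluating at (0.646, -2.021): F = (1.45963, 3.64958), so ‖F‖₂ = 3.931.

3.931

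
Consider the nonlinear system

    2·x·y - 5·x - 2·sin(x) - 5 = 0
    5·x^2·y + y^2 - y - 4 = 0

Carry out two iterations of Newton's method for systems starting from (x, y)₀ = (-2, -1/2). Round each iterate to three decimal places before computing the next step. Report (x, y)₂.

At (-2, -1/2): F = (8.81859, -13.250).
Jacobian J = [[2·y - 2·cos(x) - 5, 2·x], [10·x·y, 5·x^2 + 2·y - 1]].
At the point, J = [[-5.16771, -4.000], [10.000, 18.000]] (det J = -53.01871).
Solving J·Δ = −F gives Δ = (1.994, -0.372).
Then the next iterate is (x, y)₁ = (-0.006, -0.872).
Round to (-0.006, -0.872) and repeat: F = (-4.94754, -2.36777), J = [[-8.74396, -0.012], [0.05232, -2.74382]].
Δ = (-0.565, -0.874), so (x, y)₂ = (-0.571, -1.746).

(-0.571, -1.746)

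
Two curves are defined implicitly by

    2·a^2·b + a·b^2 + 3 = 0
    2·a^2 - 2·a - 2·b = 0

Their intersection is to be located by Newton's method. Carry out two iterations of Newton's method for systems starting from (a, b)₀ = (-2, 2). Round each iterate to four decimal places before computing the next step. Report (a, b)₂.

At (-2, 2): F = (11.0000, 8.0000).
Jacobian J = [[4·a·b + b^2, 2·a^2 + 2·a·b], [4·a - 2, -2]].
At the point, J = [[-12.0000, 0.0000], [-10.0000, -2.0000]] (det J = 24.0000).
Solving J·Δ = −F gives Δ = (0.9167, -0.5833).
Then the next iterate is (a, b)₁ = (-1.0833, 1.4167).
Round to (-1.0833, 1.4167) and repeat: F = (4.150880, 1.680278), J = [[-4.131806, -0.722344], [-6.3332, -2.0000]].
Δ = (1.9215, -5.2444), so (a, b)₂ = (0.8382, -3.8277).

(0.8382, -3.8277)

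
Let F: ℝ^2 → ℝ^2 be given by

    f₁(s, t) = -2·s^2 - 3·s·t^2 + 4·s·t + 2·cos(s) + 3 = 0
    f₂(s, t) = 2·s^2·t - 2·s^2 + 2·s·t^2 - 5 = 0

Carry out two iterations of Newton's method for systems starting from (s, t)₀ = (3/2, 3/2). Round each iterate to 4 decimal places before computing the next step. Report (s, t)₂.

At (3/2, 3/2): F = (-2.483526, 4.0000).
Jacobian J = [[-4·s - 3·t^2 + 4·t - 2·sin(s), -6·s·t + 4·s], [4·s·t - 4·s + 2·t^2, 2·s^2 + 4·s·t]].
At the point, J = [[-8.744990, -7.5000], [7.5000, 13.5000]] (det J = -61.807365).
Solving J·Δ = −F gives Δ = (-0.0571, -0.2646).
Then the next iterate is (s, t)₁ = (1.4429, 1.2354).
Round to (1.4429, 1.2354) and repeat: F = (-0.385109, 0.384533), J = [[-7.392304, -4.923752], [4.411061, 11.294155]].
Δ = (-0.0398, -0.0185), so (s, t)₂ = (1.4031, 1.2169).

(1.4031, 1.2169)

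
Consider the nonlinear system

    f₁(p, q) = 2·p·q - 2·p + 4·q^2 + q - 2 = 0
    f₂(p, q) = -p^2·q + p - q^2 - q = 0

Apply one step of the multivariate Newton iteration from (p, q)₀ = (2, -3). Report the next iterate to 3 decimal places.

(1.301, -1.916)

At (2, -3): F = (15.000, 8.000).
Jacobian J = [[2·q - 2, 2·p + 8·q + 1], [-2·p·q + 1, -p^2 - 2·q - 1]].
At the point, J = [[-8.000, -19.000], [13.000, 1.000]] (det J = 239.000).
Solving J·Δ = −F gives Δ = (-0.699, 1.084).
Then the next iterate is (p, q)₁ = (1.301, -1.916).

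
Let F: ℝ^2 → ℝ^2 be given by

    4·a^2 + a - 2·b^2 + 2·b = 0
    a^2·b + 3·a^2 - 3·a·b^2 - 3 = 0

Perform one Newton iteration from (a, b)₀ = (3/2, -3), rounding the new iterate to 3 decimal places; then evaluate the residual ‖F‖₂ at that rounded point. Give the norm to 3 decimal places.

At (3/2, -3): F = (-13.500, -43.500).
Jacobian J = [[8·a + 1, -4·b + 2], [2·a·b + 6·a - 3·b^2, a^2 - 6·a·b]].
At the point, J = [[13.000, 14.000], [-27.000, 29.250]] (det J = 758.250).
Solving J·Δ = −F gives Δ = (-0.282, 1.227).
Then the next iterate is (a, b)₁ = (1.218, -1.773).
Re-evaluating at (1.218, -1.773): F = (-2.68096, -12.66617), so ‖F‖₂ = 12.947.

12.947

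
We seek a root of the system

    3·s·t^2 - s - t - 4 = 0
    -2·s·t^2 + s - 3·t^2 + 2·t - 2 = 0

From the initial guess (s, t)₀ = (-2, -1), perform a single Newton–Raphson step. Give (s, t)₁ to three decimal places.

(-7.000, 0.545)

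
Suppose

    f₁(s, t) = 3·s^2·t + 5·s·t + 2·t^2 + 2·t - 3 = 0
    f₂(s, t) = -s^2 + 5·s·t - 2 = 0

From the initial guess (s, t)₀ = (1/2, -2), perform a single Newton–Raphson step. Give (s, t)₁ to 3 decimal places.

(0.020, -1.210)

At (1/2, -2): F = (-5.500, -7.250).
Jacobian J = [[6·s·t + 5·t, 3·s^2 + 5·s + 4·t + 2], [-2·s + 5·t, 5·s]].
At the point, J = [[-16.000, -2.750], [-11.000, 2.500]] (det J = -70.250).
Solving J·Δ = −F gives Δ = (-0.480, 0.790).
Then the next iterate is (s, t)₁ = (0.020, -1.210).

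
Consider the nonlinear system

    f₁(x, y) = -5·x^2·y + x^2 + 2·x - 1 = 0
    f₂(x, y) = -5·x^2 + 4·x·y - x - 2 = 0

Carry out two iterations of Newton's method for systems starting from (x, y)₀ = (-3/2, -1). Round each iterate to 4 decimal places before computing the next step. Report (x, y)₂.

(-0.6202, -1.1000)

At (-3/2, -1): F = (9.5000, -5.7500).
Jacobian J = [[-10·x·y + 2·x + 2, -5·x^2], [-10·x + 4·y - 1, 4·x]].
At the point, J = [[-16.0000, -11.2500], [10.0000, -6.0000]] (det J = 208.5000).
Solving J·Δ = −F gives Δ = (0.5836, 0.0144).
Then the next iterate is (x, y)₁ = (-0.9164, -0.9856).
Round to (-0.9164, -0.9856) and repeat: F = (2.145469, -1.669729), J = [[-8.864838, -4.198945], [4.2216, -3.6656]].
Δ = (0.2962, -0.1144), so (x, y)₂ = (-0.6202, -1.1000).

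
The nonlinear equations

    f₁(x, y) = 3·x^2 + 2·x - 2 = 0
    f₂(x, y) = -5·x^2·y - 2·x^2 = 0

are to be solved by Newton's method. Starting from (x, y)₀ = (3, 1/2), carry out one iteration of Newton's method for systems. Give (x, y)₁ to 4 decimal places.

(1.4500, 0.5300)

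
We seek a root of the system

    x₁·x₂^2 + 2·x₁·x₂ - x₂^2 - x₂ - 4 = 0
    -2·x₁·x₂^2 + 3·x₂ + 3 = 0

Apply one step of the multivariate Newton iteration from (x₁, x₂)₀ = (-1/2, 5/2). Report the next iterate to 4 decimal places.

At (-1/2, 5/2): F = (-18.3750, 16.7500).
Jacobian J = [[x₂^2 + 2·x₂, 2·x₁·x₂ + 2·x₁ - 2·x₂ - 1], [-2·x₂^2, -4·x₁·x₂ + 3]].
At the point, J = [[11.2500, -9.5000], [-12.5000, 8.0000]] (det J = -28.7500).
Solving J·Δ = −F gives Δ = (0.4217, -1.4348).
Then the next iterate is (x₁, x₂)₁ = (-0.0783, 1.0652).

(-0.0783, 1.0652)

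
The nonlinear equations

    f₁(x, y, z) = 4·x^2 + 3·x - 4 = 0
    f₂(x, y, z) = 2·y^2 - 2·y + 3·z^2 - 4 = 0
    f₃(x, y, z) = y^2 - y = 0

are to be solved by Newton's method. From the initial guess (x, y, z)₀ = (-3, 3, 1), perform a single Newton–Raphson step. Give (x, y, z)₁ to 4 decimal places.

At (-3, 3, 1): F = (23.0000, 11.0000, 6.0000).
Jacobian J = [[8·x + 3, 0, 0], [0, 4·y - 2, 6·z], [0, 2·y - 1, 0]].
At the point, J = [[-21.0000, 0.0000, 0.0000], [0.0000, 10.0000, 6.0000], [0.0000, 5.0000, 0.0000]] (det J = 630.0000).
Solving J·Δ = −F gives Δ = (1.0952, -1.2000, 0.1667).
Then the next iterate is (x, y, z)₁ = (-1.9048, 1.8000, 1.1667).

(-1.9048, 1.8000, 1.1667)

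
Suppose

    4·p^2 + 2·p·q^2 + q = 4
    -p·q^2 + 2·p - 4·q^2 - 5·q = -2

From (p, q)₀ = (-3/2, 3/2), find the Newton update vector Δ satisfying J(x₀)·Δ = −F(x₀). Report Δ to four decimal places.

(1.1975, -1.1540)

At (-3/2, 3/2): F = (-0.2500, -14.1250).
Jacobian J = [[8·p + 2·q^2, 4·p·q + 1], [-q^2 + 2, -2·p·q - 8·q - 5]].
At the point, J = [[-7.5000, -8.0000], [-0.2500, -12.5000]] (det J = 91.7500).
Solving J·Δ = −F gives Δ = (1.1975, -1.1540).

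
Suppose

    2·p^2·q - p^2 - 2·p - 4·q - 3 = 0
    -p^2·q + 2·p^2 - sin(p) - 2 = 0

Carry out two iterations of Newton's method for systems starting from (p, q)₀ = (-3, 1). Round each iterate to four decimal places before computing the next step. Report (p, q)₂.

(-1.6254, 1.5297)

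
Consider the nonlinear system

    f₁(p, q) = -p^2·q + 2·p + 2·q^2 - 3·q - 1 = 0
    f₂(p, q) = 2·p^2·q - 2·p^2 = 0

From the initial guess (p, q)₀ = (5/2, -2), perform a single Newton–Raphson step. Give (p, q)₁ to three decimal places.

At (5/2, -2): F = (30.500, -37.500).
Jacobian J = [[-2·p·q + 2, -p^2 + 4·q - 3], [4·p·q - 4·p, 2·p^2]].
At the point, J = [[12.000, -17.250], [-30.000, 12.500]] (det J = -367.500).
Solving J·Δ = −F gives Δ = (-0.723, 1.265).
Then the next iterate is (p, q)₁ = (1.777, -0.735).

(1.777, -0.735)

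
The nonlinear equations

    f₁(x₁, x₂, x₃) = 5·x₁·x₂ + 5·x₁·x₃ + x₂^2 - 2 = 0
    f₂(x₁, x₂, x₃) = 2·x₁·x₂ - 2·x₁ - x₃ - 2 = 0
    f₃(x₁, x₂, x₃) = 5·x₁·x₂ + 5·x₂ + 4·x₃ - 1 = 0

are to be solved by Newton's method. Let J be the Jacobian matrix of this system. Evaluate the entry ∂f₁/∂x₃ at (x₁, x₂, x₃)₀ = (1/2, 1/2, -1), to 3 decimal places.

2.500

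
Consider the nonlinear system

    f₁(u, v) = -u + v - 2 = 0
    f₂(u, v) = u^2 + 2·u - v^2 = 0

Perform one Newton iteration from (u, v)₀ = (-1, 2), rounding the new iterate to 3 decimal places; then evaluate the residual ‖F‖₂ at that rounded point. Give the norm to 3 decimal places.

1.500

At (-1, 2): F = (1.000, -5.000).
Jacobian J = [[-1, 1], [2·u + 2, -2·v]].
At the point, J = [[-1.000, 1.000], [0.000, -4.000]] (det J = 4.000).
Solving J·Δ = −F gives Δ = (-0.250, -1.250).
Then the next iterate is (u, v)₁ = (-1.250, 0.750).
Re-evaluating at (-1.250, 0.750): F = (0.000, -1.500), so ‖F‖₂ = 1.500.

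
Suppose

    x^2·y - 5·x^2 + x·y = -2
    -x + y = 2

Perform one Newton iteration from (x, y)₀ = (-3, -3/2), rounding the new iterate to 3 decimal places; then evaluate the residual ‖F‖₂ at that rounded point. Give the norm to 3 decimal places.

At (-3, -3/2): F = (-52.000, -0.500).
Jacobian J = [[2·x·y - 10·x + y, x^2 + x], [-1, 1]].
At the point, J = [[37.500, 6.000], [-1.000, 1.000]] (det J = 43.500).
Solving J·Δ = −F gives Δ = (1.126, 1.626).
Then the next iterate is (x, y)₁ = (-1.874, 0.126).
Re-evaluating at (-1.874, 0.126): F = (-15.35301, 0.000), so ‖F‖₂ = 15.353.

15.353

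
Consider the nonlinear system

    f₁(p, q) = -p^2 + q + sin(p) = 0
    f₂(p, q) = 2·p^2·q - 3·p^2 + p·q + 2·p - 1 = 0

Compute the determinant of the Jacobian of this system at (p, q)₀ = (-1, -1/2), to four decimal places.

-6.9597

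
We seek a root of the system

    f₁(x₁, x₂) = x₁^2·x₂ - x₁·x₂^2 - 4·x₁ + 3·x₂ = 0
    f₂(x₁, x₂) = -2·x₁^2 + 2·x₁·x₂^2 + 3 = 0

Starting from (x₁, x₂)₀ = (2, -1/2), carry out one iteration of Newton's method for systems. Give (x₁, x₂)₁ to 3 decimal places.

(1.092, 0.203)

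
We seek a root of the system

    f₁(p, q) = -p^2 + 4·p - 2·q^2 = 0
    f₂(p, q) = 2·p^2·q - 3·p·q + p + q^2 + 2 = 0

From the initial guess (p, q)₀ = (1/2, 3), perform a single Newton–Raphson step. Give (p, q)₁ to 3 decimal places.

At (1/2, 3): F = (-16.250, 8.500).
Jacobian J = [[-2·p + 4, -4·q], [4·p·q - 3·q + 1, 2·p^2 - 3·p + 2·q]].
At the point, J = [[3.000, -12.000], [-2.000, 5.000]] (det J = -9.000).
Solving J·Δ = −F gives Δ = (2.306, -0.778).
Then the next iterate is (p, q)₁ = (2.806, 2.222).

(2.806, 2.222)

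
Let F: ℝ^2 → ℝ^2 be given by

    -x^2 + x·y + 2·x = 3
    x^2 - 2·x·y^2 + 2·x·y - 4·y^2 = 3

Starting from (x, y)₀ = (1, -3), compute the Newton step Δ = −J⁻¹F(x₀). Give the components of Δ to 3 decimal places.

At (1, -3): F = (-5.000, -62.000).
Jacobian J = [[-2·x + y + 2, x], [2·x - 2·y^2 + 2·y, -4·x·y + 2·x - 8·y]].
At the point, J = [[-3.000, 1.000], [-22.000, 38.000]] (det J = -92.000).
Solving J·Δ = −F gives Δ = (-1.391, 0.826).

(-1.391, 0.826)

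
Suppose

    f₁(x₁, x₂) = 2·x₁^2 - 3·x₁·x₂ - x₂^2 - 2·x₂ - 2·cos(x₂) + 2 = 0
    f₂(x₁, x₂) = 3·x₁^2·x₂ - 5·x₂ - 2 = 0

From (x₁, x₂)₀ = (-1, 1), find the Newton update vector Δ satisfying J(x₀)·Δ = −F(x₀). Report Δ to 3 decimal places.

At (-1, 1): F = (2.91940, -4.000).
Jacobian J = [[4·x₁ - 3·x₂, -3·x₁ - 2·x₂ + 2·sin(x₂) - 2], [6·x₁·x₂, 3·x₁^2 - 5]].
At the point, J = [[-7.000, 0.68294], [-6.000, -2.000]] (det J = 18.09765).
Solving J·Δ = −F gives Δ = (0.172, -2.515).

(0.172, -2.515)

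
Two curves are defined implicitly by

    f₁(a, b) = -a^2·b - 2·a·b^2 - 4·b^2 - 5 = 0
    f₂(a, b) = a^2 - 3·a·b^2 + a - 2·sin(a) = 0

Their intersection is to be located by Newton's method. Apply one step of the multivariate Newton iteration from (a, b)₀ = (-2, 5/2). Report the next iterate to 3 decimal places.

(-3.794, -0.128)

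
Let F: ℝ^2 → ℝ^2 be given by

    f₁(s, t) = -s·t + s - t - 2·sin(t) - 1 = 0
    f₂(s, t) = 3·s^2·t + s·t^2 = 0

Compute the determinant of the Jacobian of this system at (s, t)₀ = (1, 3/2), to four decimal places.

21.0916

J = [[-t + 1, -s - 2·cos(t) - 1], [6·s·t + t^2, 3·s^2 + 2·s·t]].
At the point, J = [[-0.5000, -2.141474], [11.2500, 6.0000]].
det J = 21.0916.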